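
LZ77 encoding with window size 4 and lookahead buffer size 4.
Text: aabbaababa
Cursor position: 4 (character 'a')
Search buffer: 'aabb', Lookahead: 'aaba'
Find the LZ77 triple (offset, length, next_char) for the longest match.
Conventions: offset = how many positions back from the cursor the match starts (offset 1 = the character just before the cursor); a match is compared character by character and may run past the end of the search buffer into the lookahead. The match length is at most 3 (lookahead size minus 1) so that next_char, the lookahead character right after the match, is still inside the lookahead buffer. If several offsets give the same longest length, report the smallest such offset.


Try each offset into the search buffer:
  offset=1 (pos 3, char 'b'): match length 0
  offset=2 (pos 2, char 'b'): match length 0
  offset=3 (pos 1, char 'a'): match length 1
  offset=4 (pos 0, char 'a'): match length 3
Longest match has length 3 at offset 4.
next_char = character at position 4 + 3 = 7 -> 'a'

Best match: offset=4, length=3 (matching 'aab' starting at position 0)
LZ77 triple: (4, 3, 'a')


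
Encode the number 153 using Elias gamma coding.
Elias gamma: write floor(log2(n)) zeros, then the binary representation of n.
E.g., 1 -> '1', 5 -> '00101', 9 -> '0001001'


num_bits = floor(log2(153)) + 1 = 8
leading_zeros = num_bits - 1 = 7
binary(153) = 10011001

Elias gamma(153) = '0000000' + '10011001' = 000000010011001 (15 bits)


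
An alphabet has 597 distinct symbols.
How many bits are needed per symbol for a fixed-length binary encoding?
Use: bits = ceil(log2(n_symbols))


log2(597) = 9.2216
Bracket: 2^9 = 512 < 597 <= 2^10 = 1024
So ceil(log2(597)) = 10

bits = ceil(log2(597)) = ceil(9.2216) = 10 bits


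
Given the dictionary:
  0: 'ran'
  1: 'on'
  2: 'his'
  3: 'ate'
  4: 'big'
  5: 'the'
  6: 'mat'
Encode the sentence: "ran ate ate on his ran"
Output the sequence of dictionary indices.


Look up each word in the dictionary:
  'ran' -> 0
  'ate' -> 3
  'ate' -> 3
  'on' -> 1
  'his' -> 2
  'ran' -> 0

Encoded: [0, 3, 3, 1, 2, 0]


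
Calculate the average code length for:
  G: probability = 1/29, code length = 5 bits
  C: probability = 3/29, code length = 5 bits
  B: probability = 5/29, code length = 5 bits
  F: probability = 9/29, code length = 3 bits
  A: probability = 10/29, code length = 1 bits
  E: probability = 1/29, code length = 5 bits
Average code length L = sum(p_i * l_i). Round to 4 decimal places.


Weighted contributions p_i * l_i:
  G: (1/29) * 5 = 5/29
  C: (3/29) * 5 = 15/29
  B: (5/29) * 5 = 25/29
  F: (9/29) * 3 = 27/29
  A: (10/29) * 1 = 10/29
  E: (1/29) * 5 = 5/29
Sum = (5 + 15 + 25 + 27 + 10 + 5)/29 = 87/29

L = 87/29 = 3.0000 bits/symbol


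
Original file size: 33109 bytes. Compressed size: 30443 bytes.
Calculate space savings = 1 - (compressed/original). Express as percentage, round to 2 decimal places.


ratio = compressed/original = 30443/33109 = 0.919478
savings = 1 - ratio = 1 - 0.919478 = 0.080522
as a percentage: 0.080522 * 100 = 8.05%

Space savings = 1 - 30443/33109 = 8.05%


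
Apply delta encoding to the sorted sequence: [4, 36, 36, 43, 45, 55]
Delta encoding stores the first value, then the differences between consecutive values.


First value: 4
Deltas:
  36 - 4 = 32
  36 - 36 = 0
  43 - 36 = 7
  45 - 43 = 2
  55 - 45 = 10


Delta encoded: [4, 32, 0, 7, 2, 10]


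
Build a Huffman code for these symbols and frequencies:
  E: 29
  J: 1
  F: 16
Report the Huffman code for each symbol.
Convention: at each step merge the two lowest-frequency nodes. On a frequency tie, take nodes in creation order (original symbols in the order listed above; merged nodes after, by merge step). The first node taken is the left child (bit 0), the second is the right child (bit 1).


Huffman tree construction:
Step 1: Merge J(1) + F(16) = 17
Step 2: Merge (J+F)(17) + E(29) = 46
Read each symbol's code off the tree from the root (left child = 0, right child = 1).

Codes:
  E: 1 (length 1)
  J: 00 (length 2)
  F: 01 (length 2)
Average code length: 63/46 = 1.3696 bits/symbol


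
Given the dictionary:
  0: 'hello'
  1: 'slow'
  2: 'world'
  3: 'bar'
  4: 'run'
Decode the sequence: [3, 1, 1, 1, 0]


Look up each index in the dictionary:
  3 -> 'bar'
  1 -> 'slow'
  1 -> 'slow'
  1 -> 'slow'
  0 -> 'hello'

Decoded: "bar slow slow slow hello"


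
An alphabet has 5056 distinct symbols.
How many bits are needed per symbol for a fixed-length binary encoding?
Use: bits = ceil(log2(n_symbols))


log2(5056) = 12.3038
Bracket: 2^12 = 4096 < 5056 <= 2^13 = 8192
So ceil(log2(5056)) = 13

bits = ceil(log2(5056)) = ceil(12.3038) = 13 bits


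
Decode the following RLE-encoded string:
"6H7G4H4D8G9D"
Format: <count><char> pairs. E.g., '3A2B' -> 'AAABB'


Expanding each <count><char> pair:
  6H -> 'HHHHHH'
  7G -> 'GGGGGGG'
  4H -> 'HHHH'
  4D -> 'DDDD'
  8G -> 'GGGGGGGG'
  9D -> 'DDDDDDDDD'

Decoded = HHHHHHGGGGGGGHHHHDDDDGGGGGGGGDDDDDDDDD


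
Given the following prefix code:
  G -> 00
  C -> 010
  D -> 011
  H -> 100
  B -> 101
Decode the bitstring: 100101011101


Decoding step by step:
Bits 100 -> H
Bits 101 -> B
Bits 011 -> D
Bits 101 -> B


Decoded message: HBDB


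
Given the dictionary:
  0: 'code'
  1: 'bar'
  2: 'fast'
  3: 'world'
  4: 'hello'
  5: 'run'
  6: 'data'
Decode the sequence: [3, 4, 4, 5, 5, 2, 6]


Look up each index in the dictionary:
  3 -> 'world'
  4 -> 'hello'
  4 -> 'hello'
  5 -> 'run'
  5 -> 'run'
  2 -> 'fast'
  6 -> 'data'

Decoded: "world hello hello run run fast data"


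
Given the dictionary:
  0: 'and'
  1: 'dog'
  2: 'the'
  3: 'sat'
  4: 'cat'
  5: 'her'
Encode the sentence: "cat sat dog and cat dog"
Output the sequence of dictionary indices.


Look up each word in the dictionary:
  'cat' -> 4
  'sat' -> 3
  'dog' -> 1
  'and' -> 0
  'cat' -> 4
  'dog' -> 1

Encoded: [4, 3, 1, 0, 4, 1]


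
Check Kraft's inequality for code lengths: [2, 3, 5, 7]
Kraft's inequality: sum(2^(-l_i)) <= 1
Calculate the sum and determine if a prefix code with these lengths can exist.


Sum = 2^(-2) + 2^(-3) + 2^(-5) + 2^(-7)
    = 0.25 + 0.125 + 0.03125 + 0.0078125
    = 53/128 = 0.4140625
Since 0.4140625 <= 1, Kraft's inequality IS satisfied.
A prefix code with these lengths CAN exist.

Kraft sum = 0.4140625. Satisfied.


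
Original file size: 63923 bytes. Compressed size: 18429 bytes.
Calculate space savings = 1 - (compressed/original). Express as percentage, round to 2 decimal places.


ratio = compressed/original = 18429/63923 = 0.2883
savings = 1 - ratio = 1 - 0.2883 = 0.7117
as a percentage: 0.7117 * 100 = 71.17%

Space savings = 1 - 18429/63923 = 71.17%


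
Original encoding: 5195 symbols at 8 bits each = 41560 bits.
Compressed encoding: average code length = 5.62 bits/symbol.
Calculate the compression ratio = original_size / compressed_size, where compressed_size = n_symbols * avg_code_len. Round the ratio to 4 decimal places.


original_size = n_symbols * orig_bits = 5195 * 8 = 41560 bits
compressed_size = n_symbols * avg_code_len = 5195 * 5.62 = 29195.9 bits
ratio = original_size / compressed_size = 41560 / 29195.9 = 1.4235

Compression ratio = 1.4235


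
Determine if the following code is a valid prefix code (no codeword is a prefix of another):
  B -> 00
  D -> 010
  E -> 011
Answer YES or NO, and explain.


Checking each pair (does one codeword prefix another?):
  B='00' vs D='010': no prefix
  B='00' vs E='011': no prefix
  D='010' vs B='00': no prefix
  D='010' vs E='011': no prefix
  E='011' vs B='00': no prefix
  E='011' vs D='010': no prefix
No violation found over all pairs.

YES -- this is a valid prefix code. No codeword is a prefix of any other codeword.


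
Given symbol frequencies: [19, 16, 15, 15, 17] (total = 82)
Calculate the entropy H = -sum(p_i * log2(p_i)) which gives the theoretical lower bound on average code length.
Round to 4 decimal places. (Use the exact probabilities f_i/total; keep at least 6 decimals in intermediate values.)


Per-symbol terms -p_i * log2(p_i) with p_i = f_i/82:
  p = 19/82 = 0.231707: log2(p) = -2.109624, -p*log2(p) = 0.488815
  p = 16/82 = 0.195122: log2(p) = -2.357552, -p*log2(p) = 0.460010
  p = 15/82 = 0.182927: log2(p) = -2.450661, -p*log2(p) = 0.448292
  p = 15/82 = 0.182927: log2(p) = -2.450661, -p*log2(p) = 0.448292
  p = 17/82 = 0.207317: log2(p) = -2.270089, -p*log2(p) = 0.470628
H = 0.488815 + 0.460010 + 0.448292 + 0.448292 + 0.470628 = 2.316037

H = 2.316 bits/symbol


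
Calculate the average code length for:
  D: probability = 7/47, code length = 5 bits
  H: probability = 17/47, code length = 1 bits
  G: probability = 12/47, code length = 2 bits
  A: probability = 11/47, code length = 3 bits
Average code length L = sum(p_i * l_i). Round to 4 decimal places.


Weighted contributions p_i * l_i:
  D: (7/47) * 5 = 35/47
  H: (17/47) * 1 = 17/47
  G: (12/47) * 2 = 24/47
  A: (11/47) * 3 = 33/47
Sum = (35 + 17 + 24 + 33)/47 = 109/47

L = 109/47 = 2.3191 bits/symbol


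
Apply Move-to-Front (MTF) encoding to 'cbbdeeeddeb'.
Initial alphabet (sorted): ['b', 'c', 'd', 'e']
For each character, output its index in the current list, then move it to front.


MTF encoding:
'c': index 1 in ['b', 'c', 'd', 'e'] -> ['c', 'b', 'd', 'e']
'b': index 1 in ['c', 'b', 'd', 'e'] -> ['b', 'c', 'd', 'e']
'b': index 0 in ['b', 'c', 'd', 'e'] -> ['b', 'c', 'd', 'e']
'd': index 2 in ['b', 'c', 'd', 'e'] -> ['d', 'b', 'c', 'e']
'e': index 3 in ['d', 'b', 'c', 'e'] -> ['e', 'd', 'b', 'c']
'e': index 0 in ['e', 'd', 'b', 'c'] -> ['e', 'd', 'b', 'c']
'e': index 0 in ['e', 'd', 'b', 'c'] -> ['e', 'd', 'b', 'c']
'd': index 1 in ['e', 'd', 'b', 'c'] -> ['d', 'e', 'b', 'c']
'd': index 0 in ['d', 'e', 'b', 'c'] -> ['d', 'e', 'b', 'c']
'e': index 1 in ['d', 'e', 'b', 'c'] -> ['e', 'd', 'b', 'c']
'b': index 2 in ['e', 'd', 'b', 'c'] -> ['b', 'e', 'd', 'c']


Output: [1, 1, 0, 2, 3, 0, 0, 1, 0, 1, 2]


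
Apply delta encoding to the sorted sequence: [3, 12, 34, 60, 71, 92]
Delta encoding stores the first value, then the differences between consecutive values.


First value: 3
Deltas:
  12 - 3 = 9
  34 - 12 = 22
  60 - 34 = 26
  71 - 60 = 11
  92 - 71 = 21


Delta encoded: [3, 9, 22, 26, 11, 21]


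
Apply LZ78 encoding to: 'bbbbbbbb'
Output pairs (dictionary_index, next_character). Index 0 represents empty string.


LZ78 encoding steps:
Dictionary: {0: ''}
Step 1: w='' (idx 0), next='b' -> output (0, 'b'), add 'b' as idx 1
Step 2: w='b' (idx 1), next='b' -> output (1, 'b'), add 'bb' as idx 2
Step 3: w='bb' (idx 2), next='b' -> output (2, 'b'), add 'bbb' as idx 3
Step 4: w='bb' (idx 2), end of input -> output (2, '')


Encoded: [(0, 'b'), (1, 'b'), (2, 'b'), (2, '')]


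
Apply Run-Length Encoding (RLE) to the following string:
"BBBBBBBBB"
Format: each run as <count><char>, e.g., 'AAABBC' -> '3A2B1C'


Scanning runs left to right:
  i=0: run of 'B' x 9 -> '9B'

RLE = 9B


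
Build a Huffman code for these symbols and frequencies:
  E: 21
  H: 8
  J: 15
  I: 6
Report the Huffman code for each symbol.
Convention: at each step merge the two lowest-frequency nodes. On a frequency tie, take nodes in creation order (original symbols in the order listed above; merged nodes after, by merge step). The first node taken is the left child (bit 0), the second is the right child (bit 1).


Huffman tree construction:
Step 1: Merge I(6) + H(8) = 14
Step 2: Merge (I+H)(14) + J(15) = 29
Step 3: Merge E(21) + ((I+H)+J)(29) = 50
Read each symbol's code off the tree from the root (left child = 0, right child = 1).

Codes:
  E: 0 (length 1)
  H: 101 (length 3)
  J: 11 (length 2)
  I: 100 (length 3)
Average code length: 93/50 = 1.8600 bits/symbol


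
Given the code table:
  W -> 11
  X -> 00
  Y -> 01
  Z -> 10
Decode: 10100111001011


Decoding:
10 -> Z
10 -> Z
01 -> Y
11 -> W
00 -> X
10 -> Z
11 -> W


Result: ZZYWXZW


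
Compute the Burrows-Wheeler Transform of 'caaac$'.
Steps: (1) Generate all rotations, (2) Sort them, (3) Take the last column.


Rotations (sorted):
  0: $caaac -> last char: c
  1: aaac$c -> last char: c
  2: aac$ca -> last char: a
  3: ac$caa -> last char: a
  4: c$caaa -> last char: a
  5: caaac$ -> last char: $


BWT = ccaaa$


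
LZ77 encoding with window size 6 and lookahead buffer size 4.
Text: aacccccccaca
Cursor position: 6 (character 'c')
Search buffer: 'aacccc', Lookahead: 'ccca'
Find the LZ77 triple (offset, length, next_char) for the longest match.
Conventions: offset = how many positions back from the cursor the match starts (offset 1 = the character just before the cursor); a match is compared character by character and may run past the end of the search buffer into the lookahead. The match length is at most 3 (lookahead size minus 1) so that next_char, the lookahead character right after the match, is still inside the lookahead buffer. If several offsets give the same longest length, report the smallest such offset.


Try each offset into the search buffer:
  offset=1 (pos 5, char 'c'): match length 3
  offset=2 (pos 4, char 'c'): match length 3
  offset=3 (pos 3, char 'c'): match length 3
  offset=4 (pos 2, char 'c'): match length 3
  offset=5 (pos 1, char 'a'): match length 0
  offset=6 (pos 0, char 'a'): match length 0
Longest match has length 3, found at offsets 1, 2, 3, 4; take the smallest, offset 1.
next_char = character at position 6 + 3 = 9 -> 'a'

Best match: offset=1, length=3 (matching 'ccc' starting at position 5)
LZ77 triple: (1, 3, 'a')


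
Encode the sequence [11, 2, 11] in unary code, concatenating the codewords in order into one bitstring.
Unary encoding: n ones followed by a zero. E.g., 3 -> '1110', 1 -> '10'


Encode each number as n ones followed by a terminating 0:
  11 -> 111111111110 (12 bits)
  2 -> 110 (3 bits)
  11 -> 111111111110 (12 bits)
Total length = 12 + 3 + 12 = 27 bits.

Unary([11, 2, 11]) = 111111111110110111111111110 (27 bits)


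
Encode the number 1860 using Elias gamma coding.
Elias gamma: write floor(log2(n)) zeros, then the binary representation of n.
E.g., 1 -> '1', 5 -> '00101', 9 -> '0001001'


num_bits = floor(log2(1860)) + 1 = 11
leading_zeros = num_bits - 1 = 10
binary(1860) = 11101000100

Elias gamma(1860) = '0000000000' + '11101000100' = 000000000011101000100 (21 bits)


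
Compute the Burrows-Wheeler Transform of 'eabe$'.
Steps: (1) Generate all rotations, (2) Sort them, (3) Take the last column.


Rotations (sorted):
  0: $eabe -> last char: e
  1: abe$e -> last char: e
  2: be$ea -> last char: a
  3: e$eab -> last char: b
  4: eabe$ -> last char: $


BWT = eeab$


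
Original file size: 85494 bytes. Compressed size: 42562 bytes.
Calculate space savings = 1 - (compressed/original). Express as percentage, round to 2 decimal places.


ratio = compressed/original = 42562/85494 = 0.497836
savings = 1 - ratio = 1 - 0.497836 = 0.502164
as a percentage: 0.502164 * 100 = 50.22%

Space savings = 1 - 42562/85494 = 50.22%


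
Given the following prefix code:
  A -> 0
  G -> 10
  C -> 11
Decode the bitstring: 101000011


Decoding step by step:
Bits 10 -> G
Bits 10 -> G
Bits 0 -> A
Bits 0 -> A
Bits 0 -> A
Bits 11 -> C


Decoded message: GGAAAC


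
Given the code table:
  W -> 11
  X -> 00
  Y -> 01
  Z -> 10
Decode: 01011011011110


Decoding:
01 -> Y
01 -> Y
10 -> Z
11 -> W
01 -> Y
11 -> W
10 -> Z


Result: YYZWYWZ


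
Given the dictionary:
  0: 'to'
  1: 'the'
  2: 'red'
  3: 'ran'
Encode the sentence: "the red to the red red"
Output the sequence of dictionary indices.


Look up each word in the dictionary:
  'the' -> 1
  'red' -> 2
  'to' -> 0
  'the' -> 1
  'red' -> 2
  'red' -> 2

Encoded: [1, 2, 0, 1, 2, 2]


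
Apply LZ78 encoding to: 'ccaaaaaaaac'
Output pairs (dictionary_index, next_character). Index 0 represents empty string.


LZ78 encoding steps:
Dictionary: {0: ''}
Step 1: w='' (idx 0), next='c' -> output (0, 'c'), add 'c' as idx 1
Step 2: w='c' (idx 1), next='a' -> output (1, 'a'), add 'ca' as idx 2
Step 3: w='' (idx 0), next='a' -> output (0, 'a'), add 'a' as idx 3
Step 4: w='a' (idx 3), next='a' -> output (3, 'a'), add 'aa' as idx 4
Step 5: w='aa' (idx 4), next='a' -> output (4, 'a'), add 'aaa' as idx 5
Step 6: w='a' (idx 3), next='c' -> output (3, 'c'), add 'ac' as idx 6


Encoded: [(0, 'c'), (1, 'a'), (0, 'a'), (3, 'a'), (4, 'a'), (3, 'c')]


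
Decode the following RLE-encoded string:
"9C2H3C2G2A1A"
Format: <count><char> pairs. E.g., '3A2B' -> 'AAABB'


Expanding each <count><char> pair:
  9C -> 'CCCCCCCCC'
  2H -> 'HH'
  3C -> 'CCC'
  2G -> 'GG'
  2A -> 'AA'
  1A -> 'A'

Decoded = CCCCCCCCCHHCCCGGAAA


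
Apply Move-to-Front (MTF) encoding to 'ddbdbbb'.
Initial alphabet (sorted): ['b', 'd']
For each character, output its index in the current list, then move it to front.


MTF encoding:
'd': index 1 in ['b', 'd'] -> ['d', 'b']
'd': index 0 in ['d', 'b'] -> ['d', 'b']
'b': index 1 in ['d', 'b'] -> ['b', 'd']
'd': index 1 in ['b', 'd'] -> ['d', 'b']
'b': index 1 in ['d', 'b'] -> ['b', 'd']
'b': index 0 in ['b', 'd'] -> ['b', 'd']
'b': index 0 in ['b', 'd'] -> ['b', 'd']


Output: [1, 0, 1, 1, 1, 0, 0]


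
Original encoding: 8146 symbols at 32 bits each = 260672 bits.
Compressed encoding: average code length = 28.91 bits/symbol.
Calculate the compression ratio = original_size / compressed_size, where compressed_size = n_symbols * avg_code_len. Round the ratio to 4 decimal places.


original_size = n_symbols * orig_bits = 8146 * 32 = 260672 bits
compressed_size = n_symbols * avg_code_len = 8146 * 28.91 = 235500.86 bits
ratio = original_size / compressed_size = 260672 / 235500.86 = 1.1069

Compression ratio = 1.1069


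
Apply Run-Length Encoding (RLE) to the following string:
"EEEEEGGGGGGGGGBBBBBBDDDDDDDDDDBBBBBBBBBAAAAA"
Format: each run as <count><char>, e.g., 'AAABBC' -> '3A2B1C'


Scanning runs left to right:
  i=0: run of 'E' x 5 -> '5E'
  i=5: run of 'G' x 9 -> '9G'
  i=14: run of 'B' x 6 -> '6B'
  i=20: run of 'D' x 10 -> '10D'
  i=30: run of 'B' x 9 -> '9B'
  i=39: run of 'A' x 5 -> '5A'

RLE = 5E9G6B10D9B5A


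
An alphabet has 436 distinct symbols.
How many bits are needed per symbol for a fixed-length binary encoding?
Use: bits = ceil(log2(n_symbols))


log2(436) = 8.7682
Bracket: 2^8 = 256 < 436 <= 2^9 = 512
So ceil(log2(436)) = 9

bits = ceil(log2(436)) = ceil(8.7682) = 9 bits


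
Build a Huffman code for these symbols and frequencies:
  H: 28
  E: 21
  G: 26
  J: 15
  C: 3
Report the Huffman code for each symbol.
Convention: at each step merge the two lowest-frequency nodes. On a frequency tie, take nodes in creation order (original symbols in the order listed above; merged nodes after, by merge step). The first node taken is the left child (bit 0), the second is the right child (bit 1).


Huffman tree construction:
Step 1: Merge C(3) + J(15) = 18
Step 2: Merge (C+J)(18) + E(21) = 39
Step 3: Merge G(26) + H(28) = 54
Step 4: Merge ((C+J)+E)(39) + (G+H)(54) = 93
Read each symbol's code off the tree from the root (left child = 0, right child = 1).

Codes:
  H: 11 (length 2)
  E: 01 (length 2)
  G: 10 (length 2)
  J: 001 (length 3)
  C: 000 (length 3)
Average code length: 204/93 = 2.1935 bits/symbol


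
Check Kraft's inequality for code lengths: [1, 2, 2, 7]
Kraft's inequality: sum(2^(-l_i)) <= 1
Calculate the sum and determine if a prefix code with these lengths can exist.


Sum = 2^(-1) + 2^(-2) + 2^(-2) + 2^(-7)
    = 0.5 + 0.25 + 0.25 + 0.0078125
    = 129/128 = 1.0078125
Since 1.0078125 > 1, Kraft's inequality is NOT satisfied.
A prefix code with these lengths CANNOT exist.

Kraft sum = 1.0078125. Not satisfied.


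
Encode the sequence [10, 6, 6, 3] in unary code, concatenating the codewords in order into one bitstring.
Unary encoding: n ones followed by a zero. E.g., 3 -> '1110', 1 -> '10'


Encode each number as n ones followed by a terminating 0:
  10 -> 11111111110 (11 bits)
  6 -> 1111110 (7 bits)
  6 -> 1111110 (7 bits)
  3 -> 1110 (4 bits)
Total length = 11 + 7 + 7 + 4 = 29 bits.

Unary([10, 6, 6, 3]) = 11111111110111111011111101110 (29 bits)


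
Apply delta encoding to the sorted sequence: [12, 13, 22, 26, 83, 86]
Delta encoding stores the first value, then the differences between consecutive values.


First value: 12
Deltas:
  13 - 12 = 1
  22 - 13 = 9
  26 - 22 = 4
  83 - 26 = 57
  86 - 83 = 3


Delta encoded: [12, 1, 9, 4, 57, 3]


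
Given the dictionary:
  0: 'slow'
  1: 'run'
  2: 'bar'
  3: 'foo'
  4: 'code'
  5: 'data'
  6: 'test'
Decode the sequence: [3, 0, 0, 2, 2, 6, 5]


Look up each index in the dictionary:
  3 -> 'foo'
  0 -> 'slow'
  0 -> 'slow'
  2 -> 'bar'
  2 -> 'bar'
  6 -> 'test'
  5 -> 'data'

Decoded: "foo slow slow bar bar test data"


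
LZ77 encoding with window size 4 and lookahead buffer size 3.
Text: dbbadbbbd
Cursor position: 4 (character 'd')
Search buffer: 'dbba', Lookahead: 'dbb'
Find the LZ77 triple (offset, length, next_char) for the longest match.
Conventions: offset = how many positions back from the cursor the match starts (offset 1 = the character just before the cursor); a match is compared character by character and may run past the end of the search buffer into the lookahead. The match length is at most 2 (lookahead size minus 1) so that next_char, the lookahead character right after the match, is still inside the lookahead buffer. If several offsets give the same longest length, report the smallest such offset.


Try each offset into the search buffer:
  offset=1 (pos 3, char 'a'): match length 0
  offset=2 (pos 2, char 'b'): match length 0
  offset=3 (pos 1, char 'b'): match length 0
  offset=4 (pos 0, char 'd'): match length 2
Longest match has length 2 at offset 4.
next_char = character at position 4 + 2 = 6 -> 'b'

Best match: offset=4, length=2 (matching 'db' starting at position 0)
LZ77 triple: (4, 2, 'b')


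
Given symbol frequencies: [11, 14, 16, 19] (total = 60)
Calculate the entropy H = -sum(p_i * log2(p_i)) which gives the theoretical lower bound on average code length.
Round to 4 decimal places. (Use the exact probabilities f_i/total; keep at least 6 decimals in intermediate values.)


Per-symbol terms -p_i * log2(p_i) with p_i = f_i/60:
  p = 11/60 = 0.183333: log2(p) = -2.447459, -p*log2(p) = 0.448701
  p = 14/60 = 0.233333: log2(p) = -2.099536, -p*log2(p) = 0.489892
  p = 16/60 = 0.266667: log2(p) = -1.906891, -p*log2(p) = 0.508504
  p = 19/60 = 0.316667: log2(p) = -1.658963, -p*log2(p) = 0.525338
H = 0.448701 + 0.489892 + 0.508504 + 0.525338 = 1.972435

H = 1.9724 bits/symbol


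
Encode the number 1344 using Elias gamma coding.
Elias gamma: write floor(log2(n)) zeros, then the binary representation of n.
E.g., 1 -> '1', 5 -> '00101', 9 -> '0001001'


num_bits = floor(log2(1344)) + 1 = 11
leading_zeros = num_bits - 1 = 10
binary(1344) = 10101000000

Elias gamma(1344) = '0000000000' + '10101000000' = 000000000010101000000 (21 bits)


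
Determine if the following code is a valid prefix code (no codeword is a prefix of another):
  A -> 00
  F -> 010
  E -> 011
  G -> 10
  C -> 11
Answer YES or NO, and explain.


Checking each pair (does one codeword prefix another?):
  A='00' vs F='010': no prefix
  A='00' vs E='011': no prefix
  A='00' vs G='10': no prefix
  A='00' vs C='11': no prefix
  F='010' vs A='00': no prefix
  F='010' vs E='011': no prefix
  F='010' vs G='10': no prefix
  F='010' vs C='11': no prefix
  E='011' vs A='00': no prefix
  E='011' vs F='010': no prefix
  E='011' vs G='10': no prefix
  E='011' vs C='11': no prefix
  G='10' vs A='00': no prefix
  G='10' vs F='010': no prefix
  G='10' vs E='011': no prefix
  G='10' vs C='11': no prefix
  C='11' vs A='00': no prefix
  C='11' vs F='010': no prefix
  C='11' vs E='011': no prefix
  C='11' vs G='10': no prefix
No violation found over all pairs.

YES -- this is a valid prefix code. No codeword is a prefix of any other codeword.


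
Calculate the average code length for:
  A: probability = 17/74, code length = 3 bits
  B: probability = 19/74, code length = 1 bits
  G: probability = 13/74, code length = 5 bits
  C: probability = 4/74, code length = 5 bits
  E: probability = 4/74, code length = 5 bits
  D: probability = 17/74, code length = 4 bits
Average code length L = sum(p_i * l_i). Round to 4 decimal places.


Weighted contributions p_i * l_i:
  A: (17/74) * 3 = 51/74
  B: (19/74) * 1 = 19/74
  G: (13/74) * 5 = 65/74
  C: (4/74) * 5 = 20/74
  E: (4/74) * 5 = 20/74
  D: (17/74) * 4 = 68/74
Sum = (51 + 19 + 65 + 20 + 20 + 68)/74 = 243/74

L = 243/74 = 3.2838 bits/symbol


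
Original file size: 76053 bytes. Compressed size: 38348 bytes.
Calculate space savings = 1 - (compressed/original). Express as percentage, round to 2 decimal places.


ratio = compressed/original = 38348/76053 = 0.504227
savings = 1 - ratio = 1 - 0.504227 = 0.495773
as a percentage: 0.495773 * 100 = 49.58%

Space savings = 1 - 38348/76053 = 49.58%


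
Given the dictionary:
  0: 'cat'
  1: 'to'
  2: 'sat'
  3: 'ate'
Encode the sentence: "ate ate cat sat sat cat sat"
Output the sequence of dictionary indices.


Look up each word in the dictionary:
  'ate' -> 3
  'ate' -> 3
  'cat' -> 0
  'sat' -> 2
  'sat' -> 2
  'cat' -> 0
  'sat' -> 2

Encoded: [3, 3, 0, 2, 2, 0, 2]


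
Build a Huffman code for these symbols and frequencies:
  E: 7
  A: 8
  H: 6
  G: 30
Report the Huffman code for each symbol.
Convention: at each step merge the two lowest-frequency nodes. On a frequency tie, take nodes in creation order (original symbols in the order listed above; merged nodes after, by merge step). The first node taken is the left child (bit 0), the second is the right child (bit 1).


Huffman tree construction:
Step 1: Merge H(6) + E(7) = 13
Step 2: Merge A(8) + (H+E)(13) = 21
Step 3: Merge (A+(H+E))(21) + G(30) = 51
Read each symbol's code off the tree from the root (left child = 0, right child = 1).

Codes:
  E: 011 (length 3)
  A: 00 (length 2)
  H: 010 (length 3)
  G: 1 (length 1)
Average code length: 85/51 = 1.6667 bits/symbol


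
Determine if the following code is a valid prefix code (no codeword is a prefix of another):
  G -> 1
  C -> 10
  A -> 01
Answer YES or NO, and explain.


Checking each pair (does one codeword prefix another?):
  G='1' vs C='10': prefix -- VIOLATION

NO -- this is NOT a valid prefix code. G (1) is a prefix of C (10).


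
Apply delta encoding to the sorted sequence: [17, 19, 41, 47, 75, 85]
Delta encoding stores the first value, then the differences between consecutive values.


First value: 17
Deltas:
  19 - 17 = 2
  41 - 19 = 22
  47 - 41 = 6
  75 - 47 = 28
  85 - 75 = 10


Delta encoded: [17, 2, 22, 6, 28, 10]


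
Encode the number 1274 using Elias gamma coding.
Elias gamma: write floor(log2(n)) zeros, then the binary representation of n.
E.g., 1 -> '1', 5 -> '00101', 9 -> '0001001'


num_bits = floor(log2(1274)) + 1 = 11
leading_zeros = num_bits - 1 = 10
binary(1274) = 10011111010

Elias gamma(1274) = '0000000000' + '10011111010' = 000000000010011111010 (21 bits)


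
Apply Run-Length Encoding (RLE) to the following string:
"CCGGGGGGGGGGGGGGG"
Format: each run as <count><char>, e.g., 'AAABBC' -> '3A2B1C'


Scanning runs left to right:
  i=0: run of 'C' x 2 -> '2C'
  i=2: run of 'G' x 15 -> '15G'

RLE = 2C15G


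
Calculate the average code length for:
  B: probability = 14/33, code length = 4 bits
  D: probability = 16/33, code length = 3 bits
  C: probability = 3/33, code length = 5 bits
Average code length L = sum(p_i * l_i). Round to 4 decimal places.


Weighted contributions p_i * l_i:
  B: (14/33) * 4 = 56/33
  D: (16/33) * 3 = 48/33
  C: (3/33) * 5 = 15/33
Sum = (56 + 48 + 15)/33 = 119/33

L = 119/33 = 3.6061 bits/symbol


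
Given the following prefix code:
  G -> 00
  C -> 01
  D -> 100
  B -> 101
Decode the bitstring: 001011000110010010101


Decoding step by step:
Bits 00 -> G
Bits 101 -> B
Bits 100 -> D
Bits 01 -> C
Bits 100 -> D
Bits 100 -> D
Bits 101 -> B
Bits 01 -> C


Decoded message: GBDCDDBC


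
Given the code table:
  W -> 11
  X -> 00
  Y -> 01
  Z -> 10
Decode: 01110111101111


Decoding:
01 -> Y
11 -> W
01 -> Y
11 -> W
10 -> Z
11 -> W
11 -> W


Result: YWYWZWW


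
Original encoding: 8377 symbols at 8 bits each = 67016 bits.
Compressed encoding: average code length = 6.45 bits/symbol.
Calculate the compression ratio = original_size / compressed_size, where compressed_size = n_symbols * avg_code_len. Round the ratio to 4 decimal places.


original_size = n_symbols * orig_bits = 8377 * 8 = 67016 bits
compressed_size = n_symbols * avg_code_len = 8377 * 6.45 = 54031.65 bits
ratio = original_size / compressed_size = 67016 / 54031.65 = 1.2403

Compression ratio = 1.2403


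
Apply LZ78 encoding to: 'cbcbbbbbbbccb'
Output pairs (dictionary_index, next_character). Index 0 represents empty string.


LZ78 encoding steps:
Dictionary: {0: ''}
Step 1: w='' (idx 0), next='c' -> output (0, 'c'), add 'c' as idx 1
Step 2: w='' (idx 0), next='b' -> output (0, 'b'), add 'b' as idx 2
Step 3: w='c' (idx 1), next='b' -> output (1, 'b'), add 'cb' as idx 3
Step 4: w='b' (idx 2), next='b' -> output (2, 'b'), add 'bb' as idx 4
Step 5: w='bb' (idx 4), next='b' -> output (4, 'b'), add 'bbb' as idx 5
Step 6: w='b' (idx 2), next='c' -> output (2, 'c'), add 'bc' as idx 6
Step 7: w='cb' (idx 3), end of input -> output (3, '')


Encoded: [(0, 'c'), (0, 'b'), (1, 'b'), (2, 'b'), (4, 'b'), (2, 'c'), (3, '')]


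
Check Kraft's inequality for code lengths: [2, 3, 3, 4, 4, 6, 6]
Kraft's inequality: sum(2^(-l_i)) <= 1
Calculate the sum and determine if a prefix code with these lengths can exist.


Sum = 2^(-2) + 2^(-3) + 2^(-3) + 2^(-4) + 2^(-4) + 2^(-6) + 2^(-6)
    = 0.25 + 0.125 + 0.125 + 0.0625 + 0.0625 + 0.015625 + 0.015625
    = 42/64 = 0.65625
Since 0.65625 <= 1, Kraft's inequality IS satisfied.
A prefix code with these lengths CAN exist.

Kraft sum = 0.65625. Satisfied.


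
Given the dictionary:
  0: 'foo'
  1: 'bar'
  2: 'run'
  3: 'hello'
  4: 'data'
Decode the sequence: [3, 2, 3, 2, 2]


Look up each index in the dictionary:
  3 -> 'hello'
  2 -> 'run'
  3 -> 'hello'
  2 -> 'run'
  2 -> 'run'

Decoded: "hello run hello run run"


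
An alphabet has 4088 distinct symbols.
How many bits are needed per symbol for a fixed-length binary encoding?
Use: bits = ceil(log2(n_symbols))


log2(4088) = 11.9972
Bracket: 2^11 = 2048 < 4088 <= 2^12 = 4096
So ceil(log2(4088)) = 12

bits = ceil(log2(4088)) = ceil(11.9972) = 12 bits


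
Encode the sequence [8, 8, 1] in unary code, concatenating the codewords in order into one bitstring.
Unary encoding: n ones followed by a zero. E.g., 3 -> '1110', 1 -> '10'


Encode each number as n ones followed by a terminating 0:
  8 -> 111111110 (9 bits)
  8 -> 111111110 (9 bits)
  1 -> 10 (2 bits)
Total length = 9 + 9 + 2 = 20 bits.

Unary([8, 8, 1]) = 11111111011111111010 (20 bits)


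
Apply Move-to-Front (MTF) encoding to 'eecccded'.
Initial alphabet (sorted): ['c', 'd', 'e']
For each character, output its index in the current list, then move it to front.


MTF encoding:
'e': index 2 in ['c', 'd', 'e'] -> ['e', 'c', 'd']
'e': index 0 in ['e', 'c', 'd'] -> ['e', 'c', 'd']
'c': index 1 in ['e', 'c', 'd'] -> ['c', 'e', 'd']
'c': index 0 in ['c', 'e', 'd'] -> ['c', 'e', 'd']
'c': index 0 in ['c', 'e', 'd'] -> ['c', 'e', 'd']
'd': index 2 in ['c', 'e', 'd'] -> ['d', 'c', 'e']
'e': index 2 in ['d', 'c', 'e'] -> ['e', 'd', 'c']
'd': index 1 in ['e', 'd', 'c'] -> ['d', 'e', 'c']


Output: [2, 0, 1, 0, 0, 2, 2, 1]


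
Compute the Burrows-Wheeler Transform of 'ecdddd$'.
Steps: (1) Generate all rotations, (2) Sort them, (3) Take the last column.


Rotations (sorted):
  0: $ecdddd -> last char: d
  1: cdddd$e -> last char: e
  2: d$ecddd -> last char: d
  3: dd$ecdd -> last char: d
  4: ddd$ecd -> last char: d
  5: dddd$ec -> last char: c
  6: ecdddd$ -> last char: $


BWT = dedddc$


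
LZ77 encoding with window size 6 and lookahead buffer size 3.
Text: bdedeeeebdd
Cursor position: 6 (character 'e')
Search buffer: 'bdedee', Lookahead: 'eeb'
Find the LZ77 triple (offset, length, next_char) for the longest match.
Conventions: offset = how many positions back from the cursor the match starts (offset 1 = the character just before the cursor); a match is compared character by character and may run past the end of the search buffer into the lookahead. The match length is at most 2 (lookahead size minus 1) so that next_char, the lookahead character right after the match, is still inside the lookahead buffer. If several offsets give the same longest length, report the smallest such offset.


Try each offset into the search buffer:
  offset=1 (pos 5, char 'e'): match length 2
  offset=2 (pos 4, char 'e'): match length 2
  offset=3 (pos 3, char 'd'): match length 0
  offset=4 (pos 2, char 'e'): match length 1
  offset=5 (pos 1, char 'd'): match length 0
  offset=6 (pos 0, char 'b'): match length 0
Longest match has length 2, found at offsets 1, 2; take the smallest, offset 1.
next_char = character at position 6 + 2 = 8 -> 'b'

Best match: offset=1, length=2 (matching 'ee' starting at position 5)
LZ77 triple: (1, 2, 'b')


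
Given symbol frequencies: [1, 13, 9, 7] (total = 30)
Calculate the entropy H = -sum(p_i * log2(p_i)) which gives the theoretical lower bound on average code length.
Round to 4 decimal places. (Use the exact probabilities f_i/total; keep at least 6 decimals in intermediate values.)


Per-symbol terms -p_i * log2(p_i) with p_i = f_i/30:
  p = 1/30 = 0.033333: log2(p) = -4.906891, -p*log2(p) = 0.163563
  p = 13/30 = 0.433333: log2(p) = -1.206451, -p*log2(p) = 0.522795
  p = 9/30 = 0.300000: log2(p) = -1.736966, -p*log2(p) = 0.521090
  p = 7/30 = 0.233333: log2(p) = -2.099536, -p*log2(p) = 0.489892
H = 0.163563 + 0.522795 + 0.521090 + 0.489892 = 1.697340

H = 1.6973 bits/symbol


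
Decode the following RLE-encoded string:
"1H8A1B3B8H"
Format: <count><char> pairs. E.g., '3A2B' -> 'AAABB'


Expanding each <count><char> pair:
  1H -> 'H'
  8A -> 'AAAAAAAA'
  1B -> 'B'
  3B -> 'BBB'
  8H -> 'HHHHHHHH'

Decoded = HAAAAAAAABBBBHHHHHHHH


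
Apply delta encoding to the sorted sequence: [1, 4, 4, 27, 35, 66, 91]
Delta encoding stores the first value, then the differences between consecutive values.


First value: 1
Deltas:
  4 - 1 = 3
  4 - 4 = 0
  27 - 4 = 23
  35 - 27 = 8
  66 - 35 = 31
  91 - 66 = 25


Delta encoded: [1, 3, 0, 23, 8, 31, 25]


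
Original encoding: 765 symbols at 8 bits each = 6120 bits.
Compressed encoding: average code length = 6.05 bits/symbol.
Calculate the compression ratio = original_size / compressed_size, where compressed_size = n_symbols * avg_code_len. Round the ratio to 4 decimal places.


original_size = n_symbols * orig_bits = 765 * 8 = 6120 bits
compressed_size = n_symbols * avg_code_len = 765 * 6.05 = 4628.25 bits
ratio = original_size / compressed_size = 6120 / 4628.25 = 1.3223

Compression ratio = 1.3223


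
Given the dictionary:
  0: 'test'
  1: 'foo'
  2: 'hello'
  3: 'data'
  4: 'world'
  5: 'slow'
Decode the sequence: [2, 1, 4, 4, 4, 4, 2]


Look up each index in the dictionary:
  2 -> 'hello'
  1 -> 'foo'
  4 -> 'world'
  4 -> 'world'
  4 -> 'world'
  4 -> 'world'
  2 -> 'hello'

Decoded: "hello foo world world world world hello"


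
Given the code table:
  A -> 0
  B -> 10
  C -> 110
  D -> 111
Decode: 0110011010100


Decoding:
0 -> A
110 -> C
0 -> A
110 -> C
10 -> B
10 -> B
0 -> A


Result: ACACBBA


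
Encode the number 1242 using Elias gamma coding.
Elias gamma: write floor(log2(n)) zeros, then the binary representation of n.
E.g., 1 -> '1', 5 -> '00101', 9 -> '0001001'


num_bits = floor(log2(1242)) + 1 = 11
leading_zeros = num_bits - 1 = 10
binary(1242) = 10011011010

Elias gamma(1242) = '0000000000' + '10011011010' = 000000000010011011010 (21 bits)


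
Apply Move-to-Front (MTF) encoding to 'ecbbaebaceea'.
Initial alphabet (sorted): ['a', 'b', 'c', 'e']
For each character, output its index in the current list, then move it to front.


MTF encoding:
'e': index 3 in ['a', 'b', 'c', 'e'] -> ['e', 'a', 'b', 'c']
'c': index 3 in ['e', 'a', 'b', 'c'] -> ['c', 'e', 'a', 'b']
'b': index 3 in ['c', 'e', 'a', 'b'] -> ['b', 'c', 'e', 'a']
'b': index 0 in ['b', 'c', 'e', 'a'] -> ['b', 'c', 'e', 'a']
'a': index 3 in ['b', 'c', 'e', 'a'] -> ['a', 'b', 'c', 'e']
'e': index 3 in ['a', 'b', 'c', 'e'] -> ['e', 'a', 'b', 'c']
'b': index 2 in ['e', 'a', 'b', 'c'] -> ['b', 'e', 'a', 'c']
'a': index 2 in ['b', 'e', 'a', 'c'] -> ['a', 'b', 'e', 'c']
'c': index 3 in ['a', 'b', 'e', 'c'] -> ['c', 'a', 'b', 'e']
'e': index 3 in ['c', 'a', 'b', 'e'] -> ['e', 'c', 'a', 'b']
'e': index 0 in ['e', 'c', 'a', 'b'] -> ['e', 'c', 'a', 'b']
'a': index 2 in ['e', 'c', 'a', 'b'] -> ['a', 'e', 'c', 'b']


Output: [3, 3, 3, 0, 3, 3, 2, 2, 3, 3, 0, 2]


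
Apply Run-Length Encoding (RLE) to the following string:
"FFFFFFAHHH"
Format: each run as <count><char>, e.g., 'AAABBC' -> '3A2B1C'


Scanning runs left to right:
  i=0: run of 'F' x 6 -> '6F'
  i=6: run of 'A' x 1 -> '1A'
  i=7: run of 'H' x 3 -> '3H'

RLE = 6F1A3H


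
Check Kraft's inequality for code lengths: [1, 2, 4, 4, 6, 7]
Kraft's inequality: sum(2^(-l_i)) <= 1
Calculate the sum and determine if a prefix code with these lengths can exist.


Sum = 2^(-1) + 2^(-2) + 2^(-4) + 2^(-4) + 2^(-6) + 2^(-7)
    = 0.5 + 0.25 + 0.0625 + 0.0625 + 0.015625 + 0.0078125
    = 115/128 = 0.8984375
Since 0.8984375 <= 1, Kraft's inequality IS satisfied.
A prefix code with these lengths CAN exist.

Kraft sum = 0.8984375. Satisfied.


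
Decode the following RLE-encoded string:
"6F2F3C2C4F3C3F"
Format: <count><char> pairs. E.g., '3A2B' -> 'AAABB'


Expanding each <count><char> pair:
  6F -> 'FFFFFF'
  2F -> 'FF'
  3C -> 'CCC'
  2C -> 'CC'
  4F -> 'FFFF'
  3C -> 'CCC'
  3F -> 'FFF'

Decoded = FFFFFFFFCCCCCFFFFCCCFFF


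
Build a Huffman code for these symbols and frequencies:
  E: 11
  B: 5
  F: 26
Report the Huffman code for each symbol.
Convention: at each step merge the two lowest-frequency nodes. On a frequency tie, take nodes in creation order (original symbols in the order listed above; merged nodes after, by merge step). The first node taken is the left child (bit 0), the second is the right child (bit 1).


Huffman tree construction:
Step 1: Merge B(5) + E(11) = 16
Step 2: Merge (B+E)(16) + F(26) = 42
Read each symbol's code off the tree from the root (left child = 0, right child = 1).

Codes:
  E: 01 (length 2)
  B: 00 (length 2)
  F: 1 (length 1)
Average code length: 58/42 = 1.3810 bits/symbol


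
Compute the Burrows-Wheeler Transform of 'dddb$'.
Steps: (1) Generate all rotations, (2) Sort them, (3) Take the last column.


Rotations (sorted):
  0: $dddb -> last char: b
  1: b$ddd -> last char: d
  2: db$dd -> last char: d
  3: ddb$d -> last char: d
  4: dddb$ -> last char: $


BWT = bddd$


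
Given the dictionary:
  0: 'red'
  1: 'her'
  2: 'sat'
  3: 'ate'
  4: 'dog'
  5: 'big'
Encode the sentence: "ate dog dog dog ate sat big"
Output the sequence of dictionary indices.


Look up each word in the dictionary:
  'ate' -> 3
  'dog' -> 4
  'dog' -> 4
  'dog' -> 4
  'ate' -> 3
  'sat' -> 2
  'big' -> 5

Encoded: [3, 4, 4, 4, 3, 2, 5]


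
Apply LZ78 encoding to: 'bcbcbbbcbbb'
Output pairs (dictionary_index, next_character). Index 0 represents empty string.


LZ78 encoding steps:
Dictionary: {0: ''}
Step 1: w='' (idx 0), next='b' -> output (0, 'b'), add 'b' as idx 1
Step 2: w='' (idx 0), next='c' -> output (0, 'c'), add 'c' as idx 2
Step 3: w='b' (idx 1), next='c' -> output (1, 'c'), add 'bc' as idx 3
Step 4: w='b' (idx 1), next='b' -> output (1, 'b'), add 'bb' as idx 4
Step 5: w='bc' (idx 3), next='b' -> output (3, 'b'), add 'bcb' as idx 5
Step 6: w='bb' (idx 4), end of input -> output (4, '')


Encoded: [(0, 'b'), (0, 'c'), (1, 'c'), (1, 'b'), (3, 'b'), (4, '')]


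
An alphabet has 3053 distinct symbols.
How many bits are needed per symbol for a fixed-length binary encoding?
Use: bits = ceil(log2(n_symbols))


log2(3053) = 11.576
Bracket: 2^11 = 2048 < 3053 <= 2^12 = 4096
So ceil(log2(3053)) = 12

bits = ceil(log2(3053)) = ceil(11.576) = 12 bits


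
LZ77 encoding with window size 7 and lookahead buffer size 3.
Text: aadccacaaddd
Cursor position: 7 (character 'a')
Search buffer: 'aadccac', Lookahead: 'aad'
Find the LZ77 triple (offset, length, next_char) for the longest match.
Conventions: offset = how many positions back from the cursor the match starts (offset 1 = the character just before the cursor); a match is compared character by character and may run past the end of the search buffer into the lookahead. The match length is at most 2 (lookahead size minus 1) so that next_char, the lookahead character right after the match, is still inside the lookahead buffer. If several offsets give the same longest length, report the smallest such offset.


Try each offset into the search buffer:
  offset=1 (pos 6, char 'c'): match length 0
  offset=2 (pos 5, char 'a'): match length 1
  offset=3 (pos 4, char 'c'): match length 0
  offset=4 (pos 3, char 'c'): match length 0
  offset=5 (pos 2, char 'd'): match length 0
  offset=6 (pos 1, char 'a'): match length 1
  offset=7 (pos 0, char 'a'): match length 2
Longest match has length 2 at offset 7.
next_char = character at position 7 + 2 = 9 -> 'd'

Best match: offset=7, length=2 (matching 'aa' starting at position 0)
LZ77 triple: (7, 2, 'd')
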